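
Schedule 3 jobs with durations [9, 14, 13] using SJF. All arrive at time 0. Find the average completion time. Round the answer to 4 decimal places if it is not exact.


SJF order (ascending): [9, 13, 14]
Completion times:
  Job 1: burst=9, C=9
  Job 2: burst=13, C=22
  Job 3: burst=14, C=36
Average completion = 67/3 = 22.3333

22.3333


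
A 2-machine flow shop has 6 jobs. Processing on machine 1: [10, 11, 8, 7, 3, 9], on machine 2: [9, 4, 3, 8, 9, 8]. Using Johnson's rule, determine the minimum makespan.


Apply Johnson's rule:
  Group 1 (a <= b): [(5, 3, 9), (4, 7, 8)]
  Group 2 (a > b): [(1, 10, 9), (6, 9, 8), (2, 11, 4), (3, 8, 3)]
Optimal job order: [5, 4, 1, 6, 2, 3]
Schedule:
  Job 5: M1 done at 3, M2 done at 12
  Job 4: M1 done at 10, M2 done at 20
  Job 1: M1 done at 20, M2 done at 29
  Job 6: M1 done at 29, M2 done at 37
  Job 2: M1 done at 40, M2 done at 44
  Job 3: M1 done at 48, M2 done at 51
Makespan = 51

51


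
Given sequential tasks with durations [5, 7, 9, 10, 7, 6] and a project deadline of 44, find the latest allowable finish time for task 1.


LF(activity 1) = deadline - sum of successor durations
Successors: activities 2 through 6 with durations [7, 9, 10, 7, 6]
Sum of successor durations = 39
LF = 44 - 39 = 5

5


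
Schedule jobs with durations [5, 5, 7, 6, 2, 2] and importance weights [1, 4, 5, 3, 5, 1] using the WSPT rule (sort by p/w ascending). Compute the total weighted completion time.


Compute p/w ratios and sort ascending (WSPT): [(2, 5), (5, 4), (7, 5), (6, 3), (2, 1), (5, 1)]
Compute weighted completion times:
  Job (p=2,w=5): C=2, w*C=5*2=10
  Job (p=5,w=4): C=7, w*C=4*7=28
  Job (p=7,w=5): C=14, w*C=5*14=70
  Job (p=6,w=3): C=20, w*C=3*20=60
  Job (p=2,w=1): C=22, w*C=1*22=22
  Job (p=5,w=1): C=27, w*C=1*27=27
Total weighted completion time = 217

217


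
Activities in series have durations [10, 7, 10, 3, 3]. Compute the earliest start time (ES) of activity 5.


Activity 5 starts after activities 1 through 4 complete.
Predecessor durations: [10, 7, 10, 3]
ES = 10 + 7 + 10 + 3 = 30

30


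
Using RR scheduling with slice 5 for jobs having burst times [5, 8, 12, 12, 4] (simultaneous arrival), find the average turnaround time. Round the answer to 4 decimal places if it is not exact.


Time quantum = 5
Execution trace:
  J1 runs 5 units, time = 5
  J2 runs 5 units, time = 10
  J3 runs 5 units, time = 15
  J4 runs 5 units, time = 20
  J5 runs 4 units, time = 24
  J2 runs 3 units, time = 27
  J3 runs 5 units, time = 32
  J4 runs 5 units, time = 37
  J3 runs 2 units, time = 39
  J4 runs 2 units, time = 41
Finish times: [5, 27, 39, 41, 24]
Average turnaround = 136/5 = 27.2

27.2


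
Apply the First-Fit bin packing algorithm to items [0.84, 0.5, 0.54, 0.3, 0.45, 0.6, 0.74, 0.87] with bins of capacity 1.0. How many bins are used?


Place items sequentially using First-Fit:
  Item 0.84 -> new Bin 1
  Item 0.5 -> new Bin 2
  Item 0.54 -> new Bin 3
  Item 0.3 -> Bin 2 (now 0.8)
  Item 0.45 -> Bin 3 (now 0.99)
  Item 0.6 -> new Bin 4
  Item 0.74 -> new Bin 5
  Item 0.87 -> new Bin 6
Total bins used = 6

6


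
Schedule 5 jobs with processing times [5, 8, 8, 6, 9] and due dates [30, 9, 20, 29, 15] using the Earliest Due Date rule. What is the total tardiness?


Sort by due date (EDD order): [(8, 9), (9, 15), (8, 20), (6, 29), (5, 30)]
Compute completion times and tardiness:
  Job 1: p=8, d=9, C=8, tardiness=max(0,8-9)=0
  Job 2: p=9, d=15, C=17, tardiness=max(0,17-15)=2
  Job 3: p=8, d=20, C=25, tardiness=max(0,25-20)=5
  Job 4: p=6, d=29, C=31, tardiness=max(0,31-29)=2
  Job 5: p=5, d=30, C=36, tardiness=max(0,36-30)=6
Total tardiness = 15

15


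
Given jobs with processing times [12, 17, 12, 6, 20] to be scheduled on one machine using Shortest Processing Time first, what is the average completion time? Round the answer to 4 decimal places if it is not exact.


Sort jobs by processing time (SPT order): [6, 12, 12, 17, 20]
Compute completion times sequentially:
  Job 1: processing = 6, completes at 6
  Job 2: processing = 12, completes at 18
  Job 3: processing = 12, completes at 30
  Job 4: processing = 17, completes at 47
  Job 5: processing = 20, completes at 67
Sum of completion times = 168
Average completion time = 168/5 = 33.6

33.6


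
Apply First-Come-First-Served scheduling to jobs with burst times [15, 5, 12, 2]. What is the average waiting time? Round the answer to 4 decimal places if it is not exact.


FCFS order (as given): [15, 5, 12, 2]
Waiting times:
  Job 1: wait = 0
  Job 2: wait = 15
  Job 3: wait = 20
  Job 4: wait = 32
Sum of waiting times = 67
Average waiting time = 67/4 = 16.75

16.75


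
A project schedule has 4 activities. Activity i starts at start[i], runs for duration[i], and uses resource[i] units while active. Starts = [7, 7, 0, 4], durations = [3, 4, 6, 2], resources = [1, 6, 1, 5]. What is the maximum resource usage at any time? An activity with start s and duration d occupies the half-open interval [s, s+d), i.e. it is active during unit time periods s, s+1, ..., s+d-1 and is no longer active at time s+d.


Each activity i is active on [start_i, start_i + duration_i).
Compute total resource usage per time slot:
  t=0: active resources = [1], total = 1
  t=1: active resources = [1], total = 1
  t=2: active resources = [1], total = 1
  t=3: active resources = [1], total = 1
  t=4: active resources = [1, 5], total = 6
  t=5: active resources = [1, 5], total = 6
  t=6: active resources = [], total = 0
  t=7: active resources = [1, 6], total = 7
  t=8: active resources = [1, 6], total = 7
  t=9: active resources = [1, 6], total = 7
  t=10: active resources = [6], total = 6
Peak resource demand = 7

7


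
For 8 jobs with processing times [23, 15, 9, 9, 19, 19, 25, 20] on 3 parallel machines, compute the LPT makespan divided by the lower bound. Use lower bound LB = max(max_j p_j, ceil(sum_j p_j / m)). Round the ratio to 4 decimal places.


LPT order: [25, 23, 20, 19, 19, 15, 9, 9]
Machine loads after assignment: [49, 42, 48]
LPT makespan = 49
Lower bound = max(max_job, ceil(total/3)) = max(25, 47) = 47
Ratio = 49 / 47 = 1.0426

1.0426


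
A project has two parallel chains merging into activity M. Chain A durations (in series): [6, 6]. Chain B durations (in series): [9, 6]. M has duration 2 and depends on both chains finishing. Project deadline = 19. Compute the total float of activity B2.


Forward pass: ES(B2) = sum of predecessors on chain B = 9
EF = ES + duration = 9 + 6 = 15
Backward pass: LF(M) = deadline = 19; LS(M) = 19 - 2 = 17
LF(B2) = LS(M) - sum(successors on chain B) = 17 - 0 = 17
LS = LF - duration = 17 - 6 = 11
Total float = LS - ES = 11 - 9 = 2

2


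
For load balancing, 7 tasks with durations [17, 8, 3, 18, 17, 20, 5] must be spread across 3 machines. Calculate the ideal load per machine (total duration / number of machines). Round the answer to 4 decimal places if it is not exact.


Total processing time = 17 + 8 + 3 + 18 + 17 + 20 + 5 = 88
Number of machines = 3
Ideal balanced load = 88 / 3 = 29.3333

29.3333


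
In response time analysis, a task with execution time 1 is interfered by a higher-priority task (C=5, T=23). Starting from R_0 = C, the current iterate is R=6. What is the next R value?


R_next = C + ceil(R_prev / T_hp) * C_hp
ceil(6 / 23) = ceil(0.2609) = 1
Interference = 1 * 5 = 5
R_next = 1 + 5 = 6
R_next = R_prev, so the iteration has converged (response time = 6).

6


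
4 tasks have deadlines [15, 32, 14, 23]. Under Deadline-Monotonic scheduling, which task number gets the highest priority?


Sort tasks by relative deadline (ascending):
  Task 3: deadline = 14
  Task 1: deadline = 15
  Task 4: deadline = 23
  Task 2: deadline = 32
Priority order (highest first): [3, 1, 4, 2]
Highest priority task = 3

3


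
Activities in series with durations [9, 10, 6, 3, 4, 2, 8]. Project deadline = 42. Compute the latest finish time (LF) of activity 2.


LF(activity 2) = deadline - sum of successor durations
Successors: activities 3 through 7 with durations [6, 3, 4, 2, 8]
Sum of successor durations = 23
LF = 42 - 23 = 19

19


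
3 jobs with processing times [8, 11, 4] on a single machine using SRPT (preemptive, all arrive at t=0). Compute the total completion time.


Since all jobs arrive at t=0, SRPT equals SPT ordering.
SPT order: [4, 8, 11]
Completion times:
  Job 1: p=4, C=4
  Job 2: p=8, C=12
  Job 3: p=11, C=23
Total completion time = 4 + 12 + 23 = 39

39


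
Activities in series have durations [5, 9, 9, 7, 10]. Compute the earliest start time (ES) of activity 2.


Activity 2 starts after activities 1 through 1 complete.
Predecessor durations: [5]
ES = 5 = 5

5


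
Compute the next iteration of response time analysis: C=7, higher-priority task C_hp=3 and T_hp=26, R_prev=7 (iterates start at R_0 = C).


R_next = C + ceil(R_prev / T_hp) * C_hp
ceil(7 / 26) = ceil(0.2692) = 1
Interference = 1 * 3 = 3
R_next = 7 + 3 = 10

10


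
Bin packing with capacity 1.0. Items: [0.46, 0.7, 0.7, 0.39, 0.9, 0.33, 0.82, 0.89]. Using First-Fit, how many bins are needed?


Place items sequentially using First-Fit:
  Item 0.46 -> new Bin 1
  Item 0.7 -> new Bin 2
  Item 0.7 -> new Bin 3
  Item 0.39 -> Bin 1 (now 0.85)
  Item 0.9 -> new Bin 4
  Item 0.33 -> new Bin 5
  Item 0.82 -> new Bin 6
  Item 0.89 -> new Bin 7
Total bins used = 7

7


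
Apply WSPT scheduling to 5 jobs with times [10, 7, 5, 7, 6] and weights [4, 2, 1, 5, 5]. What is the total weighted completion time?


Compute p/w ratios and sort ascending (WSPT): [(6, 5), (7, 5), (10, 4), (7, 2), (5, 1)]
Compute weighted completion times:
  Job (p=6,w=5): C=6, w*C=5*6=30
  Job (p=7,w=5): C=13, w*C=5*13=65
  Job (p=10,w=4): C=23, w*C=4*23=92
  Job (p=7,w=2): C=30, w*C=2*30=60
  Job (p=5,w=1): C=35, w*C=1*35=35
Total weighted completion time = 282

282


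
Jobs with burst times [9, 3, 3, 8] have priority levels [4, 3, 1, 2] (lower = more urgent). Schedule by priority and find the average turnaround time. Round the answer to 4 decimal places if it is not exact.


Sort by priority (ascending = highest first):
Order: [(1, 3), (2, 8), (3, 3), (4, 9)]
Completion times:
  Priority 1, burst=3, C=3
  Priority 2, burst=8, C=11
  Priority 3, burst=3, C=14
  Priority 4, burst=9, C=23
Average turnaround = 51/4 = 12.75

12.75


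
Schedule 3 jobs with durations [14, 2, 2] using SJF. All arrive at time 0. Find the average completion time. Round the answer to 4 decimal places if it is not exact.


SJF order (ascending): [2, 2, 14]
Completion times:
  Job 1: burst=2, C=2
  Job 2: burst=2, C=4
  Job 3: burst=14, C=18
Average completion = 24/3 = 8.0

8.0


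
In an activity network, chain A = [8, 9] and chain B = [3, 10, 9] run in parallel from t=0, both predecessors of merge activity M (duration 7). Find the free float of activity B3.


ES(B3) = sum of predecessors on chain B = 13
EF(B3) = ES + duration = 13 + 9 = 22
Successor of B3 is M. ES(M) = max(sum(A), sum(B)) = max(17, 22) = 22
Free float = ES(successor) - EF(current) = 22 - 22 = 0

0


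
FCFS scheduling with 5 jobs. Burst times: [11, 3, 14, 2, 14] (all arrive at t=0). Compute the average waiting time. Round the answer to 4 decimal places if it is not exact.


FCFS order (as given): [11, 3, 14, 2, 14]
Waiting times:
  Job 1: wait = 0
  Job 2: wait = 11
  Job 3: wait = 14
  Job 4: wait = 28
  Job 5: wait = 30
Sum of waiting times = 83
Average waiting time = 83/5 = 16.6

16.6


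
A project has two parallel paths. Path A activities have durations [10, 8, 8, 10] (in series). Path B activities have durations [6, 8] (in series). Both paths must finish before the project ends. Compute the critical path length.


Path A total = 10 + 8 + 8 + 10 = 36
Path B total = 6 + 8 = 14
Critical path = longest path = max(36, 14) = 36

36


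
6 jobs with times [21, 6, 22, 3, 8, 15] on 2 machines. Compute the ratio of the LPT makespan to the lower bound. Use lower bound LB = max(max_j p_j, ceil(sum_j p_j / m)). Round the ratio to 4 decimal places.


LPT order: [22, 21, 15, 8, 6, 3]
Machine loads after assignment: [39, 36]
LPT makespan = 39
Lower bound = max(max_job, ceil(total/2)) = max(22, 38) = 38
Ratio = 39 / 38 = 1.0263

1.0263


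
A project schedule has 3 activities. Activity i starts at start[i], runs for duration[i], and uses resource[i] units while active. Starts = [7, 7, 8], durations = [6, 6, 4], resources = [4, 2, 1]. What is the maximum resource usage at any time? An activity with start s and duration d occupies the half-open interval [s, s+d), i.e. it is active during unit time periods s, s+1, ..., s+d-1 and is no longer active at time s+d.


Each activity i is active on [start_i, start_i + duration_i).
Compute total resource usage per time slot:
  t=0: active resources = [], total = 0
  t=1: active resources = [], total = 0
  t=2: active resources = [], total = 0
  t=3: active resources = [], total = 0
  t=4: active resources = [], total = 0
  t=5: active resources = [], total = 0
  t=6: active resources = [], total = 0
  t=7: active resources = [4, 2], total = 6
  t=8: active resources = [4, 2, 1], total = 7
  t=9: active resources = [4, 2, 1], total = 7
  t=10: active resources = [4, 2, 1], total = 7
  t=11: active resources = [4, 2, 1], total = 7
  t=12: active resources = [4, 2], total = 6
Peak resource demand = 7

7


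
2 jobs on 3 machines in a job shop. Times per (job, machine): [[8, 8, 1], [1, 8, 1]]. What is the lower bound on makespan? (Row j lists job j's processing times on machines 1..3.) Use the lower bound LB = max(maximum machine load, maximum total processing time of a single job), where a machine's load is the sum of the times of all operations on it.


Machine loads:
  Machine 1: 8 + 1 = 9
  Machine 2: 8 + 8 = 16
  Machine 3: 1 + 1 = 2
Max machine load = 16
Job totals:
  Job 1: 17
  Job 2: 10
Max job total = 17
Lower bound = max(16, 17) = 17

17


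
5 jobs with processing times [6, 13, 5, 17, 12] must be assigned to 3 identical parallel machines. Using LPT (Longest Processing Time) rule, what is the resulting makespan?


Sort jobs in decreasing order (LPT): [17, 13, 12, 6, 5]
Assign each job to the least loaded machine:
  Machine 1: jobs [17], load = 17
  Machine 2: jobs [13, 5], load = 18
  Machine 3: jobs [12, 6], load = 18
Makespan = max load = 18

18


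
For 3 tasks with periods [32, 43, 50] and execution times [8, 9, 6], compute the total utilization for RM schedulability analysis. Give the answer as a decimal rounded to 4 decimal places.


Compute individual utilizations (exact fractions):
  Task 1: C/T = 8/32 = 1/4 (approx. 0.25)
  Task 2: C/T = 9/43 (approx. 0.2093)
  Task 3: C/T = 6/50 = 3/25 (approx. 0.12)
Total utilization U = 1/4 + 9/43 + 3/25 = 2491/4300
Rounded to 4 decimal places: U = 0.5793
RM (Liu & Layland) bound for 3 tasks = 0.779763; compare with U = 2491/4300 (approx. 0.579302)
U <= bound, so schedulable by RM sufficient condition.

0.5793


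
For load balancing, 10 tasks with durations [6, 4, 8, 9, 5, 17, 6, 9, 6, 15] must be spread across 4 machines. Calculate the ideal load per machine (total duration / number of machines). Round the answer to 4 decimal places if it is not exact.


Total processing time = 6 + 4 + 8 + 9 + 5 + 17 + 6 + 9 + 6 + 15 = 85
Number of machines = 4
Ideal balanced load = 85 / 4 = 21.25

21.25


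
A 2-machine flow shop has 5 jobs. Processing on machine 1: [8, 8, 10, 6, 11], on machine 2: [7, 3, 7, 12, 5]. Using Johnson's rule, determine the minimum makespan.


Apply Johnson's rule:
  Group 1 (a <= b): [(4, 6, 12)]
  Group 2 (a > b): [(1, 8, 7), (3, 10, 7), (5, 11, 5), (2, 8, 3)]
Optimal job order: [4, 1, 3, 5, 2]
Schedule:
  Job 4: M1 done at 6, M2 done at 18
  Job 1: M1 done at 14, M2 done at 25
  Job 3: M1 done at 24, M2 done at 32
  Job 5: M1 done at 35, M2 done at 40
  Job 2: M1 done at 43, M2 done at 46
Makespan = 46

46


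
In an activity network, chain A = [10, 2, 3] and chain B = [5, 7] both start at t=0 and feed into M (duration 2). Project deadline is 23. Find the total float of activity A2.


Forward pass: ES(A2) = sum of predecessors on chain A = 10
EF = ES + duration = 10 + 2 = 12
Backward pass: LF(M) = deadline = 23; LS(M) = 23 - 2 = 21
LF(A2) = LS(M) - sum(successors on chain A) = 21 - 3 = 18
LS = LF - duration = 18 - 2 = 16
Total float = LS - ES = 16 - 10 = 6

6


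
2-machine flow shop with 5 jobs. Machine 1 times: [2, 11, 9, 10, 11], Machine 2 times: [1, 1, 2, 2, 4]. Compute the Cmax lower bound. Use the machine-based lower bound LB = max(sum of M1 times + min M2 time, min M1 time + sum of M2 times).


LB1 = sum(M1 times) + min(M2 times) = 43 + 1 = 44
LB2 = min(M1 times) + sum(M2 times) = 2 + 10 = 12
Lower bound = max(LB1, LB2) = max(44, 12) = 44

44


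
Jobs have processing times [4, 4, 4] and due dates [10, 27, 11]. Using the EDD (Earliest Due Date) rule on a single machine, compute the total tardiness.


Sort by due date (EDD order): [(4, 10), (4, 11), (4, 27)]
Compute completion times and tardiness:
  Job 1: p=4, d=10, C=4, tardiness=max(0,4-10)=0
  Job 2: p=4, d=11, C=8, tardiness=max(0,8-11)=0
  Job 3: p=4, d=27, C=12, tardiness=max(0,12-27)=0
Total tardiness = 0

0


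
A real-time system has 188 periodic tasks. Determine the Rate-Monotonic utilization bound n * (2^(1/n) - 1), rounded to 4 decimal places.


Compute 2^(1/188) = 1.0036937583
Subtract 1: 1.0036937583 - 1 = 0.0036937583
Multiply by n: 188 * 0.0036937583 = 0.6944265604
Round to 4 dp: 0.6944

0.6944


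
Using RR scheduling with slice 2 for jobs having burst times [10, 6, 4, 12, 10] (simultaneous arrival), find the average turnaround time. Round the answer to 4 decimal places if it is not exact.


Time quantum = 2
Execution trace:
  J1 runs 2 units, time = 2
  J2 runs 2 units, time = 4
  J3 runs 2 units, time = 6
  J4 runs 2 units, time = 8
  J5 runs 2 units, time = 10
  J1 runs 2 units, time = 12
  J2 runs 2 units, time = 14
  J3 runs 2 units, time = 16
  J4 runs 2 units, time = 18
  J5 runs 2 units, time = 20
  J1 runs 2 units, time = 22
  J2 runs 2 units, time = 24
  J4 runs 2 units, time = 26
  J5 runs 2 units, time = 28
  J1 runs 2 units, time = 30
  J4 runs 2 units, time = 32
  J5 runs 2 units, time = 34
  J1 runs 2 units, time = 36
  J4 runs 2 units, time = 38
  J5 runs 2 units, time = 40
  J4 runs 2 units, time = 42
Finish times: [36, 24, 16, 42, 40]
Average turnaround = 158/5 = 31.6

31.6


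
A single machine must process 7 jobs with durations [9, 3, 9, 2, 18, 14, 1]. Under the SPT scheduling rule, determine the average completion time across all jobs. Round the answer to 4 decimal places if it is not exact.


Sort jobs by processing time (SPT order): [1, 2, 3, 9, 9, 14, 18]
Compute completion times sequentially:
  Job 1: processing = 1, completes at 1
  Job 2: processing = 2, completes at 3
  Job 3: processing = 3, completes at 6
  Job 4: processing = 9, completes at 15
  Job 5: processing = 9, completes at 24
  Job 6: processing = 14, completes at 38
  Job 7: processing = 18, completes at 56
Sum of completion times = 143
Average completion time = 143/7 = 20.4286

20.4286


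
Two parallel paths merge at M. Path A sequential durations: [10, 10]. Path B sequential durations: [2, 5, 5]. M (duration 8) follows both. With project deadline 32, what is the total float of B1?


Forward pass: ES(B1) = sum of predecessors on chain B = 0
EF = ES + duration = 0 + 2 = 2
Backward pass: LF(M) = deadline = 32; LS(M) = 32 - 8 = 24
LF(B1) = LS(M) - sum(successors on chain B) = 24 - 10 = 14
LS = LF - duration = 14 - 2 = 12
Total float = LS - ES = 12 - 0 = 12

12


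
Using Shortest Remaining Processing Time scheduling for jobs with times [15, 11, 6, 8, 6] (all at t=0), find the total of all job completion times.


Since all jobs arrive at t=0, SRPT equals SPT ordering.
SPT order: [6, 6, 8, 11, 15]
Completion times:
  Job 1: p=6, C=6
  Job 2: p=6, C=12
  Job 3: p=8, C=20
  Job 4: p=11, C=31
  Job 5: p=15, C=46
Total completion time = 6 + 12 + 20 + 31 + 46 = 115

115


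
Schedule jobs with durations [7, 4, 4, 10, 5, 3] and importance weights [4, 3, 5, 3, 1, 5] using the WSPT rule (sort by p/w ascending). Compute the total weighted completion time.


Compute p/w ratios and sort ascending (WSPT): [(3, 5), (4, 5), (4, 3), (7, 4), (10, 3), (5, 1)]
Compute weighted completion times:
  Job (p=3,w=5): C=3, w*C=5*3=15
  Job (p=4,w=5): C=7, w*C=5*7=35
  Job (p=4,w=3): C=11, w*C=3*11=33
  Job (p=7,w=4): C=18, w*C=4*18=72
  Job (p=10,w=3): C=28, w*C=3*28=84
  Job (p=5,w=1): C=33, w*C=1*33=33
Total weighted completion time = 272

272


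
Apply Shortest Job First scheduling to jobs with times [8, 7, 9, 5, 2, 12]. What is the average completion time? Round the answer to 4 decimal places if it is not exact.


SJF order (ascending): [2, 5, 7, 8, 9, 12]
Completion times:
  Job 1: burst=2, C=2
  Job 2: burst=5, C=7
  Job 3: burst=7, C=14
  Job 4: burst=8, C=22
  Job 5: burst=9, C=31
  Job 6: burst=12, C=43
Average completion = 119/6 = 19.8333

19.8333


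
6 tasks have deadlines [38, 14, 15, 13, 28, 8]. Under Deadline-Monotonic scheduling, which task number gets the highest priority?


Sort tasks by relative deadline (ascending):
  Task 6: deadline = 8
  Task 4: deadline = 13
  Task 2: deadline = 14
  Task 3: deadline = 15
  Task 5: deadline = 28
  Task 1: deadline = 38
Priority order (highest first): [6, 4, 2, 3, 5, 1]
Highest priority task = 6

6


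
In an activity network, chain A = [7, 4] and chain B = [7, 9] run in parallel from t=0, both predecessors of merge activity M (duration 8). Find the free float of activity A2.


ES(A2) = sum of predecessors on chain A = 7
EF(A2) = ES + duration = 7 + 4 = 11
Successor of A2 is M. ES(M) = max(sum(A), sum(B)) = max(11, 16) = 16
Free float = ES(successor) - EF(current) = 16 - 11 = 5

5


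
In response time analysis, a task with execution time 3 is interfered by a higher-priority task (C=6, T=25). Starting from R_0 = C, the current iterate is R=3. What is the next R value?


R_next = C + ceil(R_prev / T_hp) * C_hp
ceil(3 / 25) = ceil(0.12) = 1
Interference = 1 * 6 = 6
R_next = 3 + 6 = 9

9


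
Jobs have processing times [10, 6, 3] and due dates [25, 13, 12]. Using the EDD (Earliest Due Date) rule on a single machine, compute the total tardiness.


Sort by due date (EDD order): [(3, 12), (6, 13), (10, 25)]
Compute completion times and tardiness:
  Job 1: p=3, d=12, C=3, tardiness=max(0,3-12)=0
  Job 2: p=6, d=13, C=9, tardiness=max(0,9-13)=0
  Job 3: p=10, d=25, C=19, tardiness=max(0,19-25)=0
Total tardiness = 0

0


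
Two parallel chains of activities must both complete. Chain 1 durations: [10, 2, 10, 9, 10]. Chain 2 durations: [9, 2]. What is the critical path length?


Path A total = 10 + 2 + 10 + 9 + 10 = 41
Path B total = 9 + 2 = 11
Critical path = longest path = max(41, 11) = 41

41


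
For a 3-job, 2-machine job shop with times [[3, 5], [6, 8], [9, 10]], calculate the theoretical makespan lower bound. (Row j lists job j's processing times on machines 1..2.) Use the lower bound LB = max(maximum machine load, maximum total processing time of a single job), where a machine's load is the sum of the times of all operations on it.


Machine loads:
  Machine 1: 3 + 6 + 9 = 18
  Machine 2: 5 + 8 + 10 = 23
Max machine load = 23
Job totals:
  Job 1: 8
  Job 2: 14
  Job 3: 19
Max job total = 19
Lower bound = max(23, 19) = 23

23


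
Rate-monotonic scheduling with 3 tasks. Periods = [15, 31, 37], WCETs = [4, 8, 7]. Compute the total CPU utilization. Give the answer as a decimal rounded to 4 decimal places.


Compute individual utilizations (exact fractions):
  Task 1: C/T = 4/15 (approx. 0.2667)
  Task 2: C/T = 8/31 (approx. 0.2581)
  Task 3: C/T = 7/37 (approx. 0.1892)
Total utilization U = 4/15 + 8/31 + 7/37 = 12283/17205
Rounded to 4 decimal places: U = 0.7139
RM (Liu & Layland) bound for 3 tasks = 0.779763; compare with U = 12283/17205 (approx. 0.713920)
U <= bound, so schedulable by RM sufficient condition.

0.7139


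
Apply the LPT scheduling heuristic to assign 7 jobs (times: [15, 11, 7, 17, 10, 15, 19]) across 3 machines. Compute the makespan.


Sort jobs in decreasing order (LPT): [19, 17, 15, 15, 11, 10, 7]
Assign each job to the least loaded machine:
  Machine 1: jobs [19, 10], load = 29
  Machine 2: jobs [17, 11, 7], load = 35
  Machine 3: jobs [15, 15], load = 30
Makespan = max load = 35

35


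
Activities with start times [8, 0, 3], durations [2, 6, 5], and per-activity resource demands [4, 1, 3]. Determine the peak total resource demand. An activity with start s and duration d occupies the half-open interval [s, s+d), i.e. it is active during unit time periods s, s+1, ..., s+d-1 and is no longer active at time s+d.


Each activity i is active on [start_i, start_i + duration_i).
Compute total resource usage per time slot:
  t=0: active resources = [1], total = 1
  t=1: active resources = [1], total = 1
  t=2: active resources = [1], total = 1
  t=3: active resources = [1, 3], total = 4
  t=4: active resources = [1, 3], total = 4
  t=5: active resources = [1, 3], total = 4
  t=6: active resources = [3], total = 3
  t=7: active resources = [3], total = 3
  t=8: active resources = [4], total = 4
  t=9: active resources = [4], total = 4
Peak resource demand = 4

4


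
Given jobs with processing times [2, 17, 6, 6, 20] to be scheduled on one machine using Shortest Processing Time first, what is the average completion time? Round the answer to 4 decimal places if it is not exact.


Sort jobs by processing time (SPT order): [2, 6, 6, 17, 20]
Compute completion times sequentially:
  Job 1: processing = 2, completes at 2
  Job 2: processing = 6, completes at 8
  Job 3: processing = 6, completes at 14
  Job 4: processing = 17, completes at 31
  Job 5: processing = 20, completes at 51
Sum of completion times = 106
Average completion time = 106/5 = 21.2

21.2


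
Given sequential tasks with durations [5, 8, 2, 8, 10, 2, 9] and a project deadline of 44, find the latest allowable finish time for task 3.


LF(activity 3) = deadline - sum of successor durations
Successors: activities 4 through 7 with durations [8, 10, 2, 9]
Sum of successor durations = 29
LF = 44 - 29 = 15

15


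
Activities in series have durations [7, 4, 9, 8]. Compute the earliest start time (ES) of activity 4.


Activity 4 starts after activities 1 through 3 complete.
Predecessor durations: [7, 4, 9]
ES = 7 + 4 + 9 = 20

20


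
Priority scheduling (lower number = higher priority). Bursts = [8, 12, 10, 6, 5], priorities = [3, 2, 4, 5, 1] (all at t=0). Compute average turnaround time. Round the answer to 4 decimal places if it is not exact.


Sort by priority (ascending = highest first):
Order: [(1, 5), (2, 12), (3, 8), (4, 10), (5, 6)]
Completion times:
  Priority 1, burst=5, C=5
  Priority 2, burst=12, C=17
  Priority 3, burst=8, C=25
  Priority 4, burst=10, C=35
  Priority 5, burst=6, C=41
Average turnaround = 123/5 = 24.6

24.6


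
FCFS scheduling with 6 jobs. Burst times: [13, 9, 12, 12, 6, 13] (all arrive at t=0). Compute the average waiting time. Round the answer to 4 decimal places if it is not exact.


FCFS order (as given): [13, 9, 12, 12, 6, 13]
Waiting times:
  Job 1: wait = 0
  Job 2: wait = 13
  Job 3: wait = 22
  Job 4: wait = 34
  Job 5: wait = 46
  Job 6: wait = 52
Sum of waiting times = 167
Average waiting time = 167/6 = 27.8333

27.8333


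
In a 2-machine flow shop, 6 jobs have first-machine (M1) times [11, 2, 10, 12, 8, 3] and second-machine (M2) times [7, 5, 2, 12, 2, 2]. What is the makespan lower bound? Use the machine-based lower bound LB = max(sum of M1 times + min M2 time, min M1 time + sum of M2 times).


LB1 = sum(M1 times) + min(M2 times) = 46 + 2 = 48
LB2 = min(M1 times) + sum(M2 times) = 2 + 30 = 32
Lower bound = max(LB1, LB2) = max(48, 32) = 48

48


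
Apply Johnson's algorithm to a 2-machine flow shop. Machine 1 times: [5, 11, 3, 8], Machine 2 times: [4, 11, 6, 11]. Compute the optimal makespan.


Apply Johnson's rule:
  Group 1 (a <= b): [(3, 3, 6), (4, 8, 11), (2, 11, 11)]
  Group 2 (a > b): [(1, 5, 4)]
Optimal job order: [3, 4, 2, 1]
Schedule:
  Job 3: M1 done at 3, M2 done at 9
  Job 4: M1 done at 11, M2 done at 22
  Job 2: M1 done at 22, M2 done at 33
  Job 1: M1 done at 27, M2 done at 37
Makespan = 37

37


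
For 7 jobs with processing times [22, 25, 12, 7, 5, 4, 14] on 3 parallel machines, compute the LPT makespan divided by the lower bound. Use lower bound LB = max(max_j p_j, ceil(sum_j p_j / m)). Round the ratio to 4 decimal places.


LPT order: [25, 22, 14, 12, 7, 5, 4]
Machine loads after assignment: [30, 29, 30]
LPT makespan = 30
Lower bound = max(max_job, ceil(total/3)) = max(25, 30) = 30
Ratio = 30 / 30 = 1.0

1.0


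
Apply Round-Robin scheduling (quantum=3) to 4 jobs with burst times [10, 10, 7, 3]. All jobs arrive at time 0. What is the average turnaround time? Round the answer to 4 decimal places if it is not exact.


Time quantum = 3
Execution trace:
  J1 runs 3 units, time = 3
  J2 runs 3 units, time = 6
  J3 runs 3 units, time = 9
  J4 runs 3 units, time = 12
  J1 runs 3 units, time = 15
  J2 runs 3 units, time = 18
  J3 runs 3 units, time = 21
  J1 runs 3 units, time = 24
  J2 runs 3 units, time = 27
  J3 runs 1 units, time = 28
  J1 runs 1 units, time = 29
  J2 runs 1 units, time = 30
Finish times: [29, 30, 28, 12]
Average turnaround = 99/4 = 24.75

24.75


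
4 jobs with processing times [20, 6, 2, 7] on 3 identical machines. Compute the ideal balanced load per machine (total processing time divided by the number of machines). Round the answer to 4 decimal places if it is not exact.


Total processing time = 20 + 6 + 2 + 7 = 35
Number of machines = 3
Ideal balanced load = 35 / 3 = 11.6667

11.6667


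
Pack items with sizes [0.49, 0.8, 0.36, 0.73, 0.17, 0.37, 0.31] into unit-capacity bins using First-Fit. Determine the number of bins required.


Place items sequentially using First-Fit:
  Item 0.49 -> new Bin 1
  Item 0.8 -> new Bin 2
  Item 0.36 -> Bin 1 (now 0.85)
  Item 0.73 -> new Bin 3
  Item 0.17 -> Bin 2 (now 0.97)
  Item 0.37 -> new Bin 4
  Item 0.31 -> Bin 4 (now 0.68)
Total bins used = 4

4


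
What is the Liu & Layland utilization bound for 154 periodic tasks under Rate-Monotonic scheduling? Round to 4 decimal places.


Compute 2^(1/154) = 1.0045111002
Subtract 1: 1.0045111002 - 1 = 0.0045111002
Multiply by n: 154 * 0.0045111002 = 0.6947094308
Round to 4 dp: 0.6947

0.6947


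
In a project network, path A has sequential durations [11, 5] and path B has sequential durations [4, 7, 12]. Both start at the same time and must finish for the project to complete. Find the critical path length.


Path A total = 11 + 5 = 16
Path B total = 4 + 7 + 12 = 23
Critical path = longest path = max(16, 23) = 23

23


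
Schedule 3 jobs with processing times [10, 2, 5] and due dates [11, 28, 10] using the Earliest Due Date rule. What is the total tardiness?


Sort by due date (EDD order): [(5, 10), (10, 11), (2, 28)]
Compute completion times and tardiness:
  Job 1: p=5, d=10, C=5, tardiness=max(0,5-10)=0
  Job 2: p=10, d=11, C=15, tardiness=max(0,15-11)=4
  Job 3: p=2, d=28, C=17, tardiness=max(0,17-28)=0
Total tardiness = 4

4


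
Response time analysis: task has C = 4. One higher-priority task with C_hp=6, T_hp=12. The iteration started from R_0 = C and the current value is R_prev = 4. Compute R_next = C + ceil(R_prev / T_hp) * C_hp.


R_next = C + ceil(R_prev / T_hp) * C_hp
ceil(4 / 12) = ceil(0.3333) = 1
Interference = 1 * 6 = 6
R_next = 4 + 6 = 10

10


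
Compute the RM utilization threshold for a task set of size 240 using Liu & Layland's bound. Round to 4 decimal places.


Compute 2^(1/240) = 1.0028922879
Subtract 1: 1.0028922879 - 1 = 0.0028922879
Multiply by n: 240 * 0.0028922879 = 0.6941490960
Round to 4 dp: 0.6941

0.6941


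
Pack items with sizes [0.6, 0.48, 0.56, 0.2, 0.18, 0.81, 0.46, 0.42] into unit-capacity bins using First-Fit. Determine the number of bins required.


Place items sequentially using First-Fit:
  Item 0.6 -> new Bin 1
  Item 0.48 -> new Bin 2
  Item 0.56 -> new Bin 3
  Item 0.2 -> Bin 1 (now 0.8)
  Item 0.18 -> Bin 1 (now 0.98)
  Item 0.81 -> new Bin 4
  Item 0.46 -> Bin 2 (now 0.94)
  Item 0.42 -> Bin 3 (now 0.98)
Total bins used = 4

4


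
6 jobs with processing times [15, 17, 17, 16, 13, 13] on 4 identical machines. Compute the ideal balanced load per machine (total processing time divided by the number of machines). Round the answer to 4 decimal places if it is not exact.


Total processing time = 15 + 17 + 17 + 16 + 13 + 13 = 91
Number of machines = 4
Ideal balanced load = 91 / 4 = 22.75

22.75


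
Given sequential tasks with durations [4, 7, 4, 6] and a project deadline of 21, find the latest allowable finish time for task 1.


LF(activity 1) = deadline - sum of successor durations
Successors: activities 2 through 4 with durations [7, 4, 6]
Sum of successor durations = 17
LF = 21 - 17 = 4

4


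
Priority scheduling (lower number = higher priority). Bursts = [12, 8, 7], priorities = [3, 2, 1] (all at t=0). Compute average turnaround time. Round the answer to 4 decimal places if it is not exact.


Sort by priority (ascending = highest first):
Order: [(1, 7), (2, 8), (3, 12)]
Completion times:
  Priority 1, burst=7, C=7
  Priority 2, burst=8, C=15
  Priority 3, burst=12, C=27
Average turnaround = 49/3 = 16.3333

16.3333


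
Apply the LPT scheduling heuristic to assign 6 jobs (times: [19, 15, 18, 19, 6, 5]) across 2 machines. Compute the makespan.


Sort jobs in decreasing order (LPT): [19, 19, 18, 15, 6, 5]
Assign each job to the least loaded machine:
  Machine 1: jobs [19, 18, 5], load = 42
  Machine 2: jobs [19, 15, 6], load = 40
Makespan = max load = 42

42


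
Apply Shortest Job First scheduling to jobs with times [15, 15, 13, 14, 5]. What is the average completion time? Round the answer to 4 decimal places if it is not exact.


SJF order (ascending): [5, 13, 14, 15, 15]
Completion times:
  Job 1: burst=5, C=5
  Job 2: burst=13, C=18
  Job 3: burst=14, C=32
  Job 4: burst=15, C=47
  Job 5: burst=15, C=62
Average completion = 164/5 = 32.8

32.8


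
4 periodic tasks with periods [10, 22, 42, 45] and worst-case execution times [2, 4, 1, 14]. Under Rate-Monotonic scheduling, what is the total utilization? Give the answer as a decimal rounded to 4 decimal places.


Compute individual utilizations (exact fractions):
  Task 1: C/T = 2/10 = 1/5 (approx. 0.2)
  Task 2: C/T = 4/22 = 2/11 (approx. 0.1818)
  Task 3: C/T = 1/42 (approx. 0.0238)
  Task 4: C/T = 14/45 (approx. 0.3111)
Total utilization U = 1/5 + 2/11 + 1/42 + 14/45 = 4967/6930
Rounded to 4 decimal places: U = 0.7167
RM (Liu & Layland) bound for 4 tasks = 0.756828; compare with U = 4967/6930 (approx. 0.716739)
U <= bound, so schedulable by RM sufficient condition.

0.7167


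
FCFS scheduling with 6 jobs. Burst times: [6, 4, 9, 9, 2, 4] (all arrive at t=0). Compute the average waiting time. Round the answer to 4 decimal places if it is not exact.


FCFS order (as given): [6, 4, 9, 9, 2, 4]
Waiting times:
  Job 1: wait = 0
  Job 2: wait = 6
  Job 3: wait = 10
  Job 4: wait = 19
  Job 5: wait = 28
  Job 6: wait = 30
Sum of waiting times = 93
Average waiting time = 93/6 = 15.5

15.5


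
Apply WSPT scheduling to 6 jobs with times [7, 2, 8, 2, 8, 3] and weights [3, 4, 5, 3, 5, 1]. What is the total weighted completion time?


Compute p/w ratios and sort ascending (WSPT): [(2, 4), (2, 3), (8, 5), (8, 5), (7, 3), (3, 1)]
Compute weighted completion times:
  Job (p=2,w=4): C=2, w*C=4*2=8
  Job (p=2,w=3): C=4, w*C=3*4=12
  Job (p=8,w=5): C=12, w*C=5*12=60
  Job (p=8,w=5): C=20, w*C=5*20=100
  Job (p=7,w=3): C=27, w*C=3*27=81
  Job (p=3,w=1): C=30, w*C=1*30=30
Total weighted completion time = 291

291


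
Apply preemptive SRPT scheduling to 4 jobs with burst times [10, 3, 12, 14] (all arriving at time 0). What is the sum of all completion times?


Since all jobs arrive at t=0, SRPT equals SPT ordering.
SPT order: [3, 10, 12, 14]
Completion times:
  Job 1: p=3, C=3
  Job 2: p=10, C=13
  Job 3: p=12, C=25
  Job 4: p=14, C=39
Total completion time = 3 + 13 + 25 + 39 = 80

80


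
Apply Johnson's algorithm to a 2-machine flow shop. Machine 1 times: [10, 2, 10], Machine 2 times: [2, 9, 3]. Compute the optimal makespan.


Apply Johnson's rule:
  Group 1 (a <= b): [(2, 2, 9)]
  Group 2 (a > b): [(3, 10, 3), (1, 10, 2)]
Optimal job order: [2, 3, 1]
Schedule:
  Job 2: M1 done at 2, M2 done at 11
  Job 3: M1 done at 12, M2 done at 15
  Job 1: M1 done at 22, M2 done at 24
Makespan = 24

24


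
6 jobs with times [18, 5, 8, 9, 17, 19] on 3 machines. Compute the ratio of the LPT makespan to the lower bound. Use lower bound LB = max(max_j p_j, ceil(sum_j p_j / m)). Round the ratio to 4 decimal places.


LPT order: [19, 18, 17, 9, 8, 5]
Machine loads after assignment: [24, 26, 26]
LPT makespan = 26
Lower bound = max(max_job, ceil(total/3)) = max(19, 26) = 26
Ratio = 26 / 26 = 1.0

1.0


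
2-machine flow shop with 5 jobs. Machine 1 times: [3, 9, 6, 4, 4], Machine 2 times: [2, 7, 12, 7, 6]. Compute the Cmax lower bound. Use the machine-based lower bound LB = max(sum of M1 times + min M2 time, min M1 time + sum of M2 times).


LB1 = sum(M1 times) + min(M2 times) = 26 + 2 = 28
LB2 = min(M1 times) + sum(M2 times) = 3 + 34 = 37
Lower bound = max(LB1, LB2) = max(28, 37) = 37

37


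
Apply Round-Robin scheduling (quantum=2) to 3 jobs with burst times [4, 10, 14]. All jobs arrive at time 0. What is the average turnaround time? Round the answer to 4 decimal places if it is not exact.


Time quantum = 2
Execution trace:
  J1 runs 2 units, time = 2
  J2 runs 2 units, time = 4
  J3 runs 2 units, time = 6
  J1 runs 2 units, time = 8
  J2 runs 2 units, time = 10
  J3 runs 2 units, time = 12
  J2 runs 2 units, time = 14
  J3 runs 2 units, time = 16
  J2 runs 2 units, time = 18
  J3 runs 2 units, time = 20
  J2 runs 2 units, time = 22
  J3 runs 2 units, time = 24
  J3 runs 2 units, time = 26
  J3 runs 2 units, time = 28
Finish times: [8, 22, 28]
Average turnaround = 58/3 = 19.3333

19.3333


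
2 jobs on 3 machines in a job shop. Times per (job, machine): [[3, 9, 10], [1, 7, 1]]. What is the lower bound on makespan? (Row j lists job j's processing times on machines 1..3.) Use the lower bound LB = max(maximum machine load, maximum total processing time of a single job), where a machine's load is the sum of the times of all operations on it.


Machine loads:
  Machine 1: 3 + 1 = 4
  Machine 2: 9 + 7 = 16
  Machine 3: 10 + 1 = 11
Max machine load = 16
Job totals:
  Job 1: 22
  Job 2: 9
Max job total = 22
Lower bound = max(16, 22) = 22

22


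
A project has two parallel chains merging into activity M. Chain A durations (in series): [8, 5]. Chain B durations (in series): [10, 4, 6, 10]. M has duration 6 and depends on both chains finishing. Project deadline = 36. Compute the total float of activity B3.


Forward pass: ES(B3) = sum of predecessors on chain B = 14
EF = ES + duration = 14 + 6 = 20
Backward pass: LF(M) = deadline = 36; LS(M) = 36 - 6 = 30
LF(B3) = LS(M) - sum(successors on chain B) = 30 - 10 = 20
LS = LF - duration = 20 - 6 = 14
Total float = LS - ES = 14 - 14 = 0

0


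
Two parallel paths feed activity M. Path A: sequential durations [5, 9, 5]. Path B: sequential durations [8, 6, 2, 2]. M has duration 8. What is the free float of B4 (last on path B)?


ES(B4) = sum of predecessors on chain B = 16
EF(B4) = ES + duration = 16 + 2 = 18
Successor of B4 is M. ES(M) = max(sum(A), sum(B)) = max(19, 18) = 19
Free float = ES(successor) - EF(current) = 19 - 18 = 1

1


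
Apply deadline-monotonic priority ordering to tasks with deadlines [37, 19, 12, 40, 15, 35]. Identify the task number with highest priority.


Sort tasks by relative deadline (ascending):
  Task 3: deadline = 12
  Task 5: deadline = 15
  Task 2: deadline = 19
  Task 6: deadline = 35
  Task 1: deadline = 37
  Task 4: deadline = 40
Priority order (highest first): [3, 5, 2, 6, 1, 4]
Highest priority task = 3

3


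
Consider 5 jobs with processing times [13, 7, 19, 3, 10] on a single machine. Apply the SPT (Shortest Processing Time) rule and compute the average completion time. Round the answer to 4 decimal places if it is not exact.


Sort jobs by processing time (SPT order): [3, 7, 10, 13, 19]
Compute completion times sequentially:
  Job 1: processing = 3, completes at 3
  Job 2: processing = 7, completes at 10
  Job 3: processing = 10, completes at 20
  Job 4: processing = 13, completes at 33
  Job 5: processing = 19, completes at 52
Sum of completion times = 118
Average completion time = 118/5 = 23.6

23.6
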